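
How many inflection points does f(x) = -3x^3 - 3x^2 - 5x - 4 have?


Inflection points occur where f''(x) = 0 and concavity changes.
f(x) = -3x^3 - 3x^2 - 5x - 4
f'(x) = -9x^2 - 6x - 5
f''(x) = -18x - 6
Set f''(x) = 0:
-18x - 6 = 0
x = 6 / (-18) = -1/3
Since f''(x) is linear (degree 1), it changes sign at this point.
Therefore there is exactly 1 inflection point.

1


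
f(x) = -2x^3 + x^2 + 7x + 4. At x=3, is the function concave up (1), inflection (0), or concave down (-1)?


Concavity is determined by the sign of f''(x).
f(x) = -2x^3 + x^2 + 7x + 4
f'(x) = -6x^2 + 2x + 7
f''(x) = -12x + 2
f''(3) = -12 * 3 + 2
= -36 + 2
= -34
Since f''(3) < 0, the function is concave down (-1)

-1


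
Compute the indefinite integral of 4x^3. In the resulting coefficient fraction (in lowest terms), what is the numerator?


Apply the power rule for integration:
integral of ax^n dx = a/(n+1) * x^(n+1) + C
integral of 4x^3 dx
= 4/4 * x^4 + C
= 1 * x^4 + C
The coefficient in lowest terms is 1 = 1/1, so its numerator is 1

1


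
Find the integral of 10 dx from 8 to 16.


The integral of a constant k over [a, b] equals k * (b - a).
integral from 8 to 16 of 10 dx
= 10 * (16 - 8)
= 10 * 8
= 80

80


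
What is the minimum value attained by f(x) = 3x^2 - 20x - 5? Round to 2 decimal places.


For a quadratic f(x) = ax^2 + bx + c with a > 0, the minimum is at the vertex.
Vertex x-coordinate: x = -b/(2a)
x = -(-20) / (2 * 3)
x = 20/6 = 10/3
Substitute back to find the minimum value:
f(10/3) = 3 * (10/3)^2 - 20 * (10/3) - 5
= 100/3 - 200/3 - 5
= -115/3 ≈ -38.33

-38.33


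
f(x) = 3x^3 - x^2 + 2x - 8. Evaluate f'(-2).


Differentiate f(x) = 3x^3 - x^2 + 2x - 8 term by term:
f'(x) = 9x^2 - 2x + 2
Substitute x = -2:
f'(-2) = 9 * (-2)^2 - 2 * (-2) + 2
= 36 + 4 + 2
= 42

42


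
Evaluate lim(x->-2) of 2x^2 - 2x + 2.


Since polynomials are continuous, we use direct substitution.
lim(x->-2) of 2x^2 - 2x + 2
= 2 * (-2)^2 - 2 * (-2) + 2
= 8 + 4 + 2
= 14

14


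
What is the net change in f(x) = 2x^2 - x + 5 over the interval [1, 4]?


Net change = f(b) - f(a)
f(x) = 2x^2 - x + 5
Compute f(4):
f(4) = 2 * 4^2 - 1 * 4 + 5
= 32 - 4 + 5
= 33
Compute f(1):
f(1) = 2 * 1^2 - 1 * 1 + 5
= 2 - 1 + 5
= 6
Net change = 33 - 6 = 27

27


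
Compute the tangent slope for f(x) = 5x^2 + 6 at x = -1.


The slope of the tangent line equals f'(x) at the point.
f(x) = 5x^2 + 6
f'(x) = 10x
At x = -1:
f'(-1) = 10 * (-1) + 0
= -10 + 0
= -10

-10


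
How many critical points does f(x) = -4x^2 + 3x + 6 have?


Find where f'(x) = 0:
f'(x) = -8x + 3
Set f'(x) = 0:
-8x + 3 = 0
x = -3 / (-8) = 3/8
This is a linear equation in x, so there is exactly one solution.
Number of critical points: 1

1


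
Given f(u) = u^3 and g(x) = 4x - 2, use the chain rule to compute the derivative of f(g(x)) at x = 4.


Using the chain rule: (f(g(x)))' = f'(g(x)) * g'(x)
First, find g(4):
g(4) = 4 * 4 - 2 = 14
Next, f'(u) = 3u^2
And g'(x) = 4
So f'(g(4)) * g'(4)
= 3 * 14^2 * 4
= 3 * 196 * 4
= 2352

2352


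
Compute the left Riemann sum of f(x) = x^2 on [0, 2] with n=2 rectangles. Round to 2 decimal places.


Left Riemann sum uses left endpoints of each subinterval.
Interval: [0, 2], n = 2
dx = (2 - 0) / 2 = 1
Left endpoints: [0, 1]
f values: [0, 1]
Sum = dx * (sum of f values)
= 1 * 1
= 1 = 1.00

1.00


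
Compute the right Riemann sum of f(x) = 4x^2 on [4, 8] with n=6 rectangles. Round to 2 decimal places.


Right Riemann sum uses right endpoints of each subinterval.
Interval: [4, 8], n = 6
dx = (8 - 4) / 6 = 2/3
Right endpoints: [14/3, 16/3, 6, 20/3, 22/3, 8]
f values: [784/9, 1024/9, 144, 1600/9, 1936/9, 256]
Sum = dx * (sum of f values)
= 2/3 * 8944/9
= 17888/27 ≈ 662.52

662.52


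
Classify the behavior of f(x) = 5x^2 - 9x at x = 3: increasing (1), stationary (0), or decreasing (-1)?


Compute f'(x) to determine behavior:
f'(x) = 10x - 9
f'(3) = 10 * 3 - 9
= 30 - 9
= 21
Since f'(3) > 0, the function is increasing (1)

1


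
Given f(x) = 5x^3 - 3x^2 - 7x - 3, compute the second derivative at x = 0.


First derivative:
f'(x) = 15x^2 - 6x - 7
Second derivative:
f''(x) = 30x - 6
Substitute x = 0:
f''(0) = 30 * 0 - 6
= 0 - 6
= -6

-6


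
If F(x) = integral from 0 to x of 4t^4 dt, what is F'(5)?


By the Fundamental Theorem of Calculus (Part 1):
If F(x) = integral from 0 to x of f(t) dt, then F'(x) = f(x)
Here f(t) = 4t^4
So F'(x) = 4x^4
Evaluate at x = 5:
F'(5) = 4 * 5^4
= 4 * 625
= 2500

2500


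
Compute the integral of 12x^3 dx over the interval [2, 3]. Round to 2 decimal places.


Find the antiderivative of 12x^3:
F(x) = 12/4 * x^4
Apply the Fundamental Theorem of Calculus:
F(3) - F(2)
= 12/4 * 3^4 - 12/4 * 2^4
= 12/4 * (81 - 16)
= 12/4 * 65
= 195 = 195.00

195.00


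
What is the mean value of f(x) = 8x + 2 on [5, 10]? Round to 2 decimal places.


Average value = 1/(b-a) * integral from a to b of f(x) dx
First compute the integral of 8x + 2:
F(x) = 4x^2 + 2x
F(10) = 4 * 100 + 2 * 10 = 420
F(5) = 4 * 25 + 2 * 5 = 110
Integral = 420 - 110 = 310
Average = 310 / (10 - 5) = 310 / 5
= 62 = 62.00

62.00


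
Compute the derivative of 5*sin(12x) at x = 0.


Apply the chain rule to differentiate 5*sin(12x):
d/dx [5*sin(12x)]
= 5 * cos(12x) * d/dx(12x)
= 5 * 12 * cos(12x)
= 60 * cos(12x)
Evaluate at x = 0:
= 60 * cos(0)
= 60 * 1
= 60

60


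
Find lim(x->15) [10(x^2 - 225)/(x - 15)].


Direct substitution gives 0/0, so we factor the numerator.
Factor: 10(x^2 - 225) = 10 * (x - 15)(x + 15)
Cancel the common factor (x - 15):
10(x^2 - 225)/(x - 15) = 10 * (x + 15)
Now substitute x = 15:
= 10 * (15 + 15) = 300

300


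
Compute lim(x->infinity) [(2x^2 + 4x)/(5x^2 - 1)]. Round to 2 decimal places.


For limits at infinity with equal-degree polynomials,
we compare leading coefficients.
Numerator leading term: 2x^2
Denominator leading term: 5x^2
Divide both by x^2:
lim = (2 + 4/x) / (5 - 1/x^2)
As x -> infinity, the 1/x and 1/x^2 terms vanish:
= 2/5 = 0.40

0.40


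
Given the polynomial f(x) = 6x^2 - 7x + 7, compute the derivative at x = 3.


Differentiate term by term using power and sum rules:
f(x) = 6x^2 - 7x + 7
f'(x) = 12x - 7
Substitute x = 3:
f'(3) = 12 * 3 - 7
= 36 - 7
= 29

29


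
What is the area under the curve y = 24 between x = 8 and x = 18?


The area under a constant function y = 24 is a rectangle.
Width = 18 - 8 = 10
Height = 24
Area = width * height
= 10 * 24
= 240

240


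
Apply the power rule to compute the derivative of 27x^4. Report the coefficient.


We apply the power rule: d/dx [ax^n] = a*n * x^(n-1)
d/dx [27x^4]
= 27 * 4 * x^(4-1)
= 108x^3
The coefficient is 108

108


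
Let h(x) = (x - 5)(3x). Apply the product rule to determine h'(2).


Let u(x) = x - 5 and v(x) = 3x
u'(x) = 1
v'(x) = 3
Product rule: h'(x) = u'(x)*v(x) + u(x)*v'(x)
= 1 * (3x) + (x - 5) * 3
At x = 2:
u(2) = 1 * 2 - 5 = -3
v(2) = 3 * 2 + 0 = 6
h'(2) = 1 * 6 + (-3) * 3
= 6 - 9
= -3

-3


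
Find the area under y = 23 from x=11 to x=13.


The area under a constant function y = 23 is a rectangle.
Width = 13 - 11 = 2
Height = 23
Area = width * height
= 2 * 23
= 46

46


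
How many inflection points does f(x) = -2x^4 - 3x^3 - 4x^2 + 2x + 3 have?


Inflection points occur where f''(x) = 0 and concavity changes.
f(x) = -2x^4 - 3x^3 - 4x^2 + 2x + 3
f'(x) = -8x^3 - 9x^2 - 8x + 2
f''(x) = -24x^2 - 18x - 8
This is a quadratic in x. Use the discriminant to count real roots.
Discriminant = (-18)^2 - 4 * (-24) * (-8)
= 324 - 768
= -444
Since discriminant < 0, f''(x) = 0 has no real solutions.
Number of inflection points: 0

0


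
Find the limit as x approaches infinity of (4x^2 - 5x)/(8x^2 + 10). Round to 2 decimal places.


For limits at infinity with equal-degree polynomials,
we compare leading coefficients.
Numerator leading term: 4x^2
Denominator leading term: 8x^2
Divide both by x^2:
lim = (4 - 5/x) / (8 + 10/x^2)
As x -> infinity, the 1/x and 1/x^2 terms vanish:
= 4/8 = 1/2 = 0.50

0.50


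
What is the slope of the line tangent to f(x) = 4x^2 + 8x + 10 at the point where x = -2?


The slope of the tangent line equals f'(x) at the point.
f(x) = 4x^2 + 8x + 10
f'(x) = 8x + 8
At x = -2:
f'(-2) = 8 * (-2) + 8
= -16 + 8
= -8

-8


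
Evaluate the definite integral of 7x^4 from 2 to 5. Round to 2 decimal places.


Find the antiderivative of 7x^4:
F(x) = 7/5 * x^5
Apply the Fundamental Theorem of Calculus:
F(5) - F(2)
= 7/5 * 5^5 - 7/5 * 2^5
= 7/5 * (3125 - 32)
= 7/5 * 3093
= 21651/5 = 4330.20

4330.20


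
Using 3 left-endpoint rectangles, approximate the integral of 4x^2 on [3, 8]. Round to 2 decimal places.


Left Riemann sum uses left endpoints of each subinterval.
Interval: [3, 8], n = 3
dx = (8 - 3) / 3 = 5/3
Left endpoints: [3, 14/3, 19/3]
f values: [36, 784/9, 1444/9]
Sum = dx * (sum of f values)
= 5/3 * 2552/9
= 12760/27 ≈ 472.59

472.59


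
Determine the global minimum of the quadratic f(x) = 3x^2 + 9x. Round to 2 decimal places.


For a quadratic f(x) = ax^2 + bx + c with a > 0, the minimum is at the vertex.
Vertex x-coordinate: x = -b/(2a)
x = -(9) / (2 * 3)
x = -9/6 = -3/2
Substitute back to find the minimum value:
f(-3/2) = 3 * (-3/2)^2 + 9 * (-3/2) + 0
= 27/4 - 27/2 + 0
= -27/4 = -6.75

-6.75


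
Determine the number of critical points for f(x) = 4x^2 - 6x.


Find where f'(x) = 0:
f'(x) = 8x - 6
Set f'(x) = 0:
8x - 6 = 0
x = 6 / 8 = 3/4
This is a linear equation in x, so there is exactly one solution.
Number of critical points: 1

1


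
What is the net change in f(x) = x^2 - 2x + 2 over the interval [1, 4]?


Net change = f(b) - f(a)
f(x) = x^2 - 2x + 2
Compute f(4):
f(4) = 1 * 4^2 - 2 * 4 + 2
= 16 - 8 + 2
= 10
Compute f(1):
f(1) = 1 * 1^2 - 2 * 1 + 2
= 1 - 2 + 2
= 1
Net change = 10 - 1 = 9

9


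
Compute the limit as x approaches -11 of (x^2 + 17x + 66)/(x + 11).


Direct substitution gives 0/0, so we factor the numerator.
Factor: (x^2 + 17x + 66) = (x + 11)(x + 6)
Cancel the common factor (x + 11):
(x^2 + 17x + 66)/(x + 11) = (x + 6)
Now substitute x = -11:
= (-11) - (-6) = -5

-5


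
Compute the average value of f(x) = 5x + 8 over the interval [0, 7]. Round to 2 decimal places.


Average value = 1/(b-a) * integral from a to b of f(x) dx
First compute the integral of 5x + 8:
F(x) = (5/2)x^2 + 8x
F(7) = 5/2 * 49 + 8 * 7 = 357/2
F(0) = 5/2 * 0 + 8 * 0 = 0
Integral = 357/2 - 0 = 357/2
Average = (357/2) / (7 - 0) = (357/2) / 7
= 51/2 = 25.50

25.50


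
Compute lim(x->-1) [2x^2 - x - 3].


Since polynomials are continuous, we use direct substitution.
lim(x->-1) of 2x^2 - x - 3
= 2 * (-1)^2 - 1 * (-1) - 3
= 2 + 1 - 3
= 0

0


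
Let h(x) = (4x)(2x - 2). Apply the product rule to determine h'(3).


Let u(x) = 4x and v(x) = 2x - 2
u'(x) = 4
v'(x) = 2
Product rule: h'(x) = u'(x)*v(x) + u(x)*v'(x)
= 4 * (2x - 2) + (4x) * 2
At x = 3:
u(3) = 4 * 3 + 0 = 12
v(3) = 2 * 3 - 2 = 4
h'(3) = 4 * 4 + 12 * 2
= 16 + 24
= 40

40


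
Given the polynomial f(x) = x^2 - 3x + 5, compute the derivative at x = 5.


Differentiate term by term using power and sum rules:
f(x) = x^2 - 3x + 5
f'(x) = 2x - 3
Substitute x = 5:
f'(5) = 2 * 5 - 3
= 10 - 3
= 7

7


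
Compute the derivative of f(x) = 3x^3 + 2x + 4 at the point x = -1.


Differentiate f(x) = 3x^3 + 2x + 4 term by term:
f'(x) = 9x^2 + 2
Substitute x = -1:
f'(-1) = 9 * (-1)^2 + 0 * (-1) + 2
= 9 + 0 + 2
= 11

11


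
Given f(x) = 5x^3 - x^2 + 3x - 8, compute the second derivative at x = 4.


First derivative:
f'(x) = 15x^2 - 2x + 3
Second derivative:
f''(x) = 30x - 2
Substitute x = 4:
f''(4) = 30 * 4 - 2
= 120 - 2
= 118

118


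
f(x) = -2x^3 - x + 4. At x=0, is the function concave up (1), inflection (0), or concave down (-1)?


Concavity is determined by the sign of f''(x).
f(x) = -2x^3 - x + 4
f'(x) = -6x^2 - 1
f''(x) = -12x
f''(0) = -12 * 0 + 0
= 0 + 0
= 0
f''(0) = 0, and f''(x) is linear with nonzero slope -12, so f'' changes sign at x = 0. Hence the function is at an inflection point (0)

0


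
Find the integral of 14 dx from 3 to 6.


The integral of a constant k over [a, b] equals k * (b - a).
integral from 3 to 6 of 14 dx
= 14 * (6 - 3)
= 14 * 3
= 42

42


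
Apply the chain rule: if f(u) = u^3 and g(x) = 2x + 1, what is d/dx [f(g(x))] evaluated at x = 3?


Using the chain rule: (f(g(x)))' = f'(g(x)) * g'(x)
First, find g(3):
g(3) = 2 * 3 + 1 = 7
Next, f'(u) = 3u^2
And g'(x) = 2
So f'(g(3)) * g'(3)
= 3 * 7^2 * 2
= 3 * 49 * 2
= 294

294


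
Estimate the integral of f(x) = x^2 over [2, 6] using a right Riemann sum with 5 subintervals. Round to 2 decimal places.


Right Riemann sum uses right endpoints of each subinterval.
Interval: [2, 6], n = 5
dx = (6 - 2) / 5 = 4/5
Right endpoints: [14/5, 18/5, 22/5, 26/5, 6]
f values: [196/25, 324/25, 484/25, 676/25, 36]
Sum = dx * (sum of f values)
= 4/5 * 516/5
= 2064/25 = 82.56

82.56


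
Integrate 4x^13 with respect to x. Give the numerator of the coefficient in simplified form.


Apply the power rule for integration:
integral of ax^n dx = a/(n+1) * x^(n+1) + C
integral of 4x^13 dx
= 4/14 * x^14 + C
= 2/7 * x^14 + C
The coefficient in lowest terms is 2/7, and its numerator is 2

2


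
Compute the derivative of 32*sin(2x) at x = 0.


Apply the chain rule to differentiate 32*sin(2x):
d/dx [32*sin(2x)]
= 32 * cos(2x) * d/dx(2x)
= 32 * 2 * cos(2x)
= 64 * cos(2x)
Evaluate at x = 0:
= 64 * cos(0)
= 64 * 1
= 64

64


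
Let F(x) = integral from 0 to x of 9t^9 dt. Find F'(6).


By the Fundamental Theorem of Calculus (Part 1):
If F(x) = integral from 0 to x of f(t) dt, then F'(x) = f(x)
Here f(t) = 9t^9
So F'(x) = 9x^9
Evaluate at x = 6:
F'(6) = 9 * 6^9
= 9 * 10077696
= 90699264

90699264


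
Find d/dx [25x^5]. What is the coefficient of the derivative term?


We apply the power rule: d/dx [ax^n] = a*n * x^(n-1)
d/dx [25x^5]
= 25 * 5 * x^(5-1)
= 125x^4
The coefficient is 125

125


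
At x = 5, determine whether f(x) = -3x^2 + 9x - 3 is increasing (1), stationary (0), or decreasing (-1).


Compute f'(x) to determine behavior:
f'(x) = -6x + 9
f'(5) = -6 * 5 + 9
= -30 + 9
= -21
Since f'(5) < 0, the function is decreasing (-1)

-1


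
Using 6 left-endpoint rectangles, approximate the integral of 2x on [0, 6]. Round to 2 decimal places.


Left Riemann sum uses left endpoints of each subinterval.
Interval: [0, 6], n = 6
dx = (6 - 0) / 6 = 1
Left endpoints: [0, 1, 2, 3, 4, 5]
f values: [0, 2, 4, 6, 8, 10]
Sum = dx * (sum of f values)
= 1 * 30
= 30 = 30.00

30.00


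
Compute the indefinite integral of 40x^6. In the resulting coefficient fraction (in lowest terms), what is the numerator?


Apply the power rule for integration:
integral of ax^n dx = a/(n+1) * x^(n+1) + C
integral of 40x^6 dx
= 40/7 * x^7 + C
The coefficient in lowest terms is 40/7, and its numerator is 40

40


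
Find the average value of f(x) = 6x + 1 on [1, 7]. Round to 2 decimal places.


Average value = 1/(b-a) * integral from a to b of f(x) dx
First compute the integral of 6x + 1:
F(x) = 3x^2 + x
F(7) = 3 * 49 + 1 * 7 = 154
F(1) = 3 * 1 + 1 * 1 = 4
Integral = 154 - 4 = 150
Average = 150 / (7 - 1) = 150 / 6
= 25 = 25.00

25.00


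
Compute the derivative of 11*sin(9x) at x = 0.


Apply the chain rule to differentiate 11*sin(9x):
d/dx [11*sin(9x)]
= 11 * cos(9x) * d/dx(9x)
= 11 * 9 * cos(9x)
= 99 * cos(9x)
Evaluate at x = 0:
= 99 * cos(0)
= 99 * 1
= 99

99


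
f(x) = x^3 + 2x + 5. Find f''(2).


First derivative:
f'(x) = 3x^2 + 2
Second derivative:
f''(x) = 6x
Substitute x = 2:
f''(2) = 6 * 2 + 0
= 12 + 0
= 12

12


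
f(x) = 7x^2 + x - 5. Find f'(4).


Differentiate term by term using power and sum rules:
f(x) = 7x^2 + x - 5
f'(x) = 14x + 1
Substitute x = 4:
f'(4) = 14 * 4 + 1
= 56 + 1
= 57

57


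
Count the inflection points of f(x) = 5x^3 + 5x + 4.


Inflection points occur where f''(x) = 0 and concavity changes.
f(x) = 5x^3 + 5x + 4
f'(x) = 15x^2 + 5
f''(x) = 30x
Set f''(x) = 0:
30x = 0
x = 0 / 30 = 0
Since f''(x) is linear (degree 1), it changes sign at this point.
Therefore there is exactly 1 inflection point.

1


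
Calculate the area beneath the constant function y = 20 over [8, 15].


The area under a constant function y = 20 is a rectangle.
Width = 15 - 8 = 7
Height = 20
Area = width * height
= 7 * 20
= 140

140


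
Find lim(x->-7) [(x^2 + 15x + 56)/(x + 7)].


Direct substitution gives 0/0, so we factor the numerator.
Factor: (x^2 + 15x + 56) = (x + 7)(x + 8)
Cancel the common factor (x + 7):
(x^2 + 15x + 56)/(x + 7) = (x + 8)
Now substitute x = -7:
= (-7) - (-8) = 1

1


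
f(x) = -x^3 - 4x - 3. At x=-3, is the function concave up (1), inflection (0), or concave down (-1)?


Concavity is determined by the sign of f''(x).
f(x) = -x^3 - 4x - 3
f'(x) = -3x^2 - 4
f''(x) = -6x
f''(-3) = -6 * (-3) + 0
= 18 + 0
= 18
Since f''(-3) > 0, the function is concave up (1)

1


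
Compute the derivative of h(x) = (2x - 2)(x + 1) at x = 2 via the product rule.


Let u(x) = 2x - 2 and v(x) = x + 1
u'(x) = 2
v'(x) = 1
Product rule: h'(x) = u'(x)*v(x) + u(x)*v'(x)
= 2 * (x + 1) + (2x - 2) * 1
At x = 2:
u(2) = 2 * 2 - 2 = 2
v(2) = 1 * 2 + 1 = 3
h'(2) = 2 * 3 + 2 * 1
= 6 + 2
= 8

8


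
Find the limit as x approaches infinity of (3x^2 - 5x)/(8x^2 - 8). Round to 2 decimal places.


For limits at infinity with equal-degree polynomials,
we compare leading coefficients.
Numerator leading term: 3x^2
Denominator leading term: 8x^2
Divide both by x^2:
lim = (3 - 5/x) / (8 - 8/x^2)
As x -> infinity, the 1/x and 1/x^2 terms vanish:
= 3/8 ≈ 0.38

0.38


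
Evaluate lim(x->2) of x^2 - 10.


Since polynomials are continuous, we use direct substitution.
lim(x->2) of x^2 - 10
= 1 * 2^2 + 0 * 2 - 10
= 4 + 0 - 10
= -6

-6


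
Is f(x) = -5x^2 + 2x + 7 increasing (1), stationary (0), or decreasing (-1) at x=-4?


Compute f'(x) to determine behavior:
f'(x) = -10x + 2
f'(-4) = -10 * (-4) + 2
= 40 + 2
= 42
Since f'(-4) > 0, the function is increasing (1)

1


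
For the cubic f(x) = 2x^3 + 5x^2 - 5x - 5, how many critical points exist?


Find where f'(x) = 0:
f(x) = 2x^3 + 5x^2 - 5x - 5
f'(x) = 6x^2 + 10x - 5
This is a quadratic in x. Use the discriminant to count real roots.
Discriminant = (10)^2 - 4 * 6 * (-5)
= 100 - (-120)
= 220
Since discriminant > 0, f'(x) = 0 has 2 real solutions.
Number of critical points: 2

2


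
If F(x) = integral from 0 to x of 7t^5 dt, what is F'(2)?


By the Fundamental Theorem of Calculus (Part 1):
If F(x) = integral from 0 to x of f(t) dt, then F'(x) = f(x)
Here f(t) = 7t^5
So F'(x) = 7x^5
Evaluate at x = 2:
F'(2) = 7 * 2^5
= 7 * 32
= 224

224


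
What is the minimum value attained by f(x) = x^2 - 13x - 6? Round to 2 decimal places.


For a quadratic f(x) = ax^2 + bx + c with a > 0, the minimum is at the vertex.
Vertex x-coordinate: x = -b/(2a)
x = -(-13) / (2 * 1)
x = 13/2
Substitute back to find the minimum value:
f(13/2) = 1 * (13/2)^2 - 13 * (13/2) - 6
= 169/4 - 169/2 - 6
= -193/4 = -48.25

-48.25


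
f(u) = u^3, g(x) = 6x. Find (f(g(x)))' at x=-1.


Using the chain rule: (f(g(x)))' = f'(g(x)) * g'(x)
First, find g(-1):
g(-1) = 6 * (-1) + 0 = -6
Next, f'(u) = 3u^2
And g'(x) = 6
So f'(g(-1)) * g'(-1)
= 3 * (-6)^2 * 6
= 3 * 36 * 6
= 648

648


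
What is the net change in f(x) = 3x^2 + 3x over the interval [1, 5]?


Net change = f(b) - f(a)
f(x) = 3x^2 + 3x
Compute f(5):
f(5) = 3 * 5^2 + 3 * 5 + 0
= 75 + 15 + 0
= 90
Compute f(1):
f(1) = 3 * 1^2 + 3 * 1 + 0
= 3 + 3 + 0
= 6
Net change = 90 - 6 = 84

84


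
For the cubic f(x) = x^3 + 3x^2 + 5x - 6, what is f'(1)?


Differentiate f(x) = x^3 + 3x^2 + 5x - 6 term by term:
f'(x) = 3x^2 + 6x + 5
Substitute x = 1:
f'(1) = 3 * 1^2 + 6 * 1 + 5
= 3 + 6 + 5
= 14

14


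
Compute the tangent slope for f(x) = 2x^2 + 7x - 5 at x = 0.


The slope of the tangent line equals f'(x) at the point.
f(x) = 2x^2 + 7x - 5
f'(x) = 4x + 7
At x = 0:
f'(0) = 4 * 0 + 7
= 0 + 7
= 7

7


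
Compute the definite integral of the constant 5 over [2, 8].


The integral of a constant k over [a, b] equals k * (b - a).
integral from 2 to 8 of 5 dx
= 5 * (8 - 2)
= 5 * 6
= 30

30


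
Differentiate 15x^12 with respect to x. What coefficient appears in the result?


We apply the power rule: d/dx [ax^n] = a*n * x^(n-1)
d/dx [15x^12]
= 15 * 12 * x^(12-1)
= 180x^11
The coefficient is 180

180


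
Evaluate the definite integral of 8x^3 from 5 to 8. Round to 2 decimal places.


Find the antiderivative of 8x^3:
F(x) = 8/4 * x^4
Apply the Fundamental Theorem of Calculus:
F(8) - F(5)
= 8/4 * 8^4 - 8/4 * 5^4
= 8/4 * (4096 - 625)
= 8/4 * 3471
= 6942 = 6942.00

6942.00


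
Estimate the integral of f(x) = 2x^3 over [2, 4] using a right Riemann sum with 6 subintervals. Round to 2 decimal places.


Right Riemann sum uses right endpoints of each subinterval.
Interval: [2, 4], n = 6
dx = (4 - 2) / 6 = 1/3
Right endpoints: [7/3, 8/3, 3, 10/3, 11/3, 4]
f values: [686/27, 1024/27, 54, 2000/27, 2662/27, 128]
Sum = dx * (sum of f values)
= 1/3 * 418
= 418/3 ≈ 139.33

139.33


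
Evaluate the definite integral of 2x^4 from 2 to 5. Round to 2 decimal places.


Find the antiderivative of 2x^4:
F(x) = 2/5 * x^5
Apply the Fundamental Theorem of Calculus:
F(5) - F(2)
= 2/5 * 5^5 - 2/5 * 2^5
= 2/5 * (3125 - 32)
= 2/5 * 3093
= 6186/5 = 1237.20

1237.20


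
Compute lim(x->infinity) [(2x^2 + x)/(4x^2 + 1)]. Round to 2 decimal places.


For limits at infinity with equal-degree polynomials,
we compare leading coefficients.
Numerator leading term: 2x^2
Denominator leading term: 4x^2
Divide both by x^2:
lim = (2 + 1/x) / (4 + 1/x^2)
As x -> infinity, the 1/x and 1/x^2 terms vanish:
= 2/4 = 1/2 = 0.50

0.50


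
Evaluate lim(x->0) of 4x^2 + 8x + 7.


Since polynomials are continuous, we use direct substitution.
lim(x->0) of 4x^2 + 8x + 7
= 4 * 0^2 + 8 * 0 + 7
= 0 + 0 + 7
= 7

7


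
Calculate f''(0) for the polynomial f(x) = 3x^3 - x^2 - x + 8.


First derivative:
f'(x) = 9x^2 - 2x - 1
Second derivative:
f''(x) = 18x - 2
Substitute x = 0:
f''(0) = 18 * 0 - 2
= 0 - 2
= -2

-2


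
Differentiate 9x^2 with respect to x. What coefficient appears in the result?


We apply the power rule: d/dx [ax^n] = a*n * x^(n-1)
d/dx [9x^2]
= 9 * 2 * x^(2-1)
= 18x
The coefficient is 18

18


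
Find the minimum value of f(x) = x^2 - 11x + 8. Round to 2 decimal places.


For a quadratic f(x) = ax^2 + bx + c with a > 0, the minimum is at the vertex.
Vertex x-coordinate: x = -b/(2a)
x = -(-11) / (2 * 1)
x = 11/2
Substitute back to find the minimum value:
f(11/2) = 1 * (11/2)^2 - 11 * (11/2) + 8
= 121/4 - 121/2 + 8
= -89/4 = -22.25

-22.25


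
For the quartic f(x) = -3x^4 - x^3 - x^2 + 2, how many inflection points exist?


Inflection points occur where f''(x) = 0 and concavity changes.
f(x) = -3x^4 - x^3 - x^2 + 2
f'(x) = -12x^3 - 3x^2 - 2x
f''(x) = -36x^2 - 6x - 2
This is a quadratic in x. Use the discriminant to count real roots.
Discriminant = (-6)^2 - 4 * (-36) * (-2)
= 36 - 288
= -252
Since discriminant < 0, f''(x) = 0 has no real solutions.
Number of inflection points: 0

0


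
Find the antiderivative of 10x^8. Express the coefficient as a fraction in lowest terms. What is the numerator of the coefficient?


Apply the power rule for integration:
integral of ax^n dx = a/(n+1) * x^(n+1) + C
integral of 10x^8 dx
= 10/9 * x^9 + C
The coefficient in lowest terms is 10/9, and its numerator is 10

10


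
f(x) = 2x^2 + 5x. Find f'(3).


Differentiate term by term using power and sum rules:
f(x) = 2x^2 + 5x
f'(x) = 4x + 5
Substitute x = 3:
f'(3) = 4 * 3 + 5
= 12 + 5
= 17

17


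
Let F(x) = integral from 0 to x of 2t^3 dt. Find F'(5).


By the Fundamental Theorem of Calculus (Part 1):
If F(x) = integral from 0 to x of f(t) dt, then F'(x) = f(x)
Here f(t) = 2t^3
So F'(x) = 2x^3
Evaluate at x = 5:
F'(5) = 2 * 5^3
= 2 * 125
= 250

250


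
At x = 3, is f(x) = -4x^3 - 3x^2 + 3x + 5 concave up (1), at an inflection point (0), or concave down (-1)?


Concavity is determined by the sign of f''(x).
f(x) = -4x^3 - 3x^2 + 3x + 5
f'(x) = -12x^2 - 6x + 3
f''(x) = -24x - 6
f''(3) = -24 * 3 - 6
= -72 - 6
= -78
Since f''(3) < 0, the function is concave down (-1)

-1


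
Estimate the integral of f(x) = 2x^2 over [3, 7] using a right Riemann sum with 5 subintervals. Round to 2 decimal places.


Right Riemann sum uses right endpoints of each subinterval.
Interval: [3, 7], n = 5
dx = (7 - 3) / 5 = 4/5
Right endpoints: [19/5, 23/5, 27/5, 31/5, 7]
f values: [722/25, 1058/25, 1458/25, 1922/25, 98]
Sum = dx * (sum of f values)
= 4/5 * 1522/5
= 6088/25 = 243.52

243.52


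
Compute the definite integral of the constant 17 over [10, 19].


The integral of a constant k over [a, b] equals k * (b - a).
integral from 10 to 19 of 17 dx
= 17 * (19 - 10)
= 17 * 9
= 153

153


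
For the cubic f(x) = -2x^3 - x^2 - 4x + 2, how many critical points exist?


Find where f'(x) = 0:
f(x) = -2x^3 - x^2 - 4x + 2
f'(x) = -6x^2 - 2x - 4
This is a quadratic in x. Use the discriminant to count real roots.
Discriminant = (-2)^2 - 4 * (-6) * (-4)
= 4 - 96
= -92
Since discriminant < 0, f'(x) = 0 has no real solutions.
Number of critical points: 0

0


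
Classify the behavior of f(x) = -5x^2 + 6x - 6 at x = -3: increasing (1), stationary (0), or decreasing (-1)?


Compute f'(x) to determine behavior:
f'(x) = -10x + 6
f'(-3) = -10 * (-3) + 6
= 30 + 6
= 36
Since f'(-3) > 0, the function is increasing (1)

1


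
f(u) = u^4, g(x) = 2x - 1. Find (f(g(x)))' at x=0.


Using the chain rule: (f(g(x)))' = f'(g(x)) * g'(x)
First, find g(0):
g(0) = 2 * 0 - 1 = -1
Next, f'(u) = 4u^3
And g'(x) = 2
So f'(g(0)) * g'(0)
= 4 * (-1)^3 * 2
= 4 * (-1) * 2
= -8

-8


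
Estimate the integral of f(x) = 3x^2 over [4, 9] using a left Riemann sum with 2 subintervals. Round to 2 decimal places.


Left Riemann sum uses left endpoints of each subinterval.
Interval: [4, 9], n = 2
dx = (9 - 4) / 2 = 5/2
Left endpoints: [4, 13/2]
f values: [48, 507/4]
Sum = dx * (sum of f values)
= 5/2 * 699/4
= 3495/8 ≈ 436.88

436.88


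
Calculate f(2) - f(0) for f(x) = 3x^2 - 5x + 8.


Net change = f(b) - f(a)
f(x) = 3x^2 - 5x + 8
Compute f(2):
f(2) = 3 * 2^2 - 5 * 2 + 8
= 12 - 10 + 8
= 10
Compute f(0):
f(0) = 3 * 0^2 - 5 * 0 + 8
= 0 + 0 + 8
= 8
Net change = 10 - 8 = 2

2


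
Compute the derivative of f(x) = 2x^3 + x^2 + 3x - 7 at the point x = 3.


Differentiate f(x) = 2x^3 + x^2 + 3x - 7 term by term:
f'(x) = 6x^2 + 2x + 3
Substitute x = 3:
f'(3) = 6 * 3^2 + 2 * 3 + 3
= 54 + 6 + 3
= 63

63


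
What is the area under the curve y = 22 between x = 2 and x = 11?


The area under a constant function y = 22 is a rectangle.
Width = 11 - 2 = 9
Height = 22
Area = width * height
= 9 * 22
= 198

198


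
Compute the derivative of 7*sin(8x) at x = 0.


Apply the chain rule to differentiate 7*sin(8x):
d/dx [7*sin(8x)]
= 7 * cos(8x) * d/dx(8x)
= 7 * 8 * cos(8x)
= 56 * cos(8x)
Evaluate at x = 0:
= 56 * cos(0)
= 56 * 1
= 56

56


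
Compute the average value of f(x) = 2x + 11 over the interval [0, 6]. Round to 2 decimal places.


Average value = 1/(b-a) * integral from a to b of f(x) dx
First compute the integral of 2x + 11:
F(x) = x^2 + 11x
F(6) = 1 * 36 + 11 * 6 = 102
F(0) = 1 * 0 + 11 * 0 = 0
Integral = 102 - 0 = 102
Average = 102 / (6 - 0) = 102 / 6
= 17 = 17.00

17.00


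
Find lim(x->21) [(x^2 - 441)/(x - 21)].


Direct substitution gives 0/0, so we factor the numerator.
Factor: (x^2 - 441) = (x - 21)(x + 21)
Cancel the common factor (x - 21):
(x^2 - 441)/(x - 21) = (x + 21)
Now substitute x = 21:
= (21 + 21) = 42

42


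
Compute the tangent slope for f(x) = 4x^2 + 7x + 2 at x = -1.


The slope of the tangent line equals f'(x) at the point.
f(x) = 4x^2 + 7x + 2
f'(x) = 8x + 7
At x = -1:
f'(-1) = 8 * (-1) + 7
= -8 + 7
= -1

-1


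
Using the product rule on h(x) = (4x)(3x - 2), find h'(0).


Let u(x) = 4x and v(x) = 3x - 2
u'(x) = 4
v'(x) = 3
Product rule: h'(x) = u'(x)*v(x) + u(x)*v'(x)
= 4 * (3x - 2) + (4x) * 3
At x = 0:
u(0) = 4 * 0 + 0 = 0
v(0) = 3 * 0 - 2 = -2
h'(0) = 4 * (-2) + 0 * 3
= -8 + 0
= -8

-8


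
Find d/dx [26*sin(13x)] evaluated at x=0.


Apply the chain rule to differentiate 26*sin(13x):
d/dx [26*sin(13x)]
= 26 * cos(13x) * d/dx(13x)
= 26 * 13 * cos(13x)
= 338 * cos(13x)
Evaluate at x = 0:
= 338 * cos(0)
= 338 * 1
= 338

338


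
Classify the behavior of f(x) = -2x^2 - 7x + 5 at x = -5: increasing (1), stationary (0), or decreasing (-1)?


Compute f'(x) to determine behavior:
f'(x) = -4x - 7
f'(-5) = -4 * (-5) - 7
= 20 - 7
= 13
Since f'(-5) > 0, the function is increasing (1)

1


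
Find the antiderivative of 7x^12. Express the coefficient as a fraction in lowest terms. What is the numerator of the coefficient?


Apply the power rule for integration:
integral of ax^n dx = a/(n+1) * x^(n+1) + C
integral of 7x^12 dx
= 7/13 * x^13 + C
The coefficient in lowest terms is 7/13, and its numerator is 7

7


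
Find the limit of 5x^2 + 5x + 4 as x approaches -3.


Since polynomials are continuous, we use direct substitution.
lim(x->-3) of 5x^2 + 5x + 4
= 5 * (-3)^2 + 5 * (-3) + 4
= 45 - 15 + 4
= 34

34


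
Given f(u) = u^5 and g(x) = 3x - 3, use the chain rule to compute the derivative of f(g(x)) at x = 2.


Using the chain rule: (f(g(x)))' = f'(g(x)) * g'(x)
First, find g(2):
g(2) = 3 * 2 - 3 = 3
Next, f'(u) = 5u^4
And g'(x) = 3
So f'(g(2)) * g'(2)
= 5 * 3^4 * 3
= 5 * 81 * 3
= 1215

1215


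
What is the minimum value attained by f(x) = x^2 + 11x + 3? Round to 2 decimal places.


For a quadratic f(x) = ax^2 + bx + c with a > 0, the minimum is at the vertex.
Vertex x-coordinate: x = -b/(2a)
x = -(11) / (2 * 1)
x = -11/2
Substitute back to find the minimum value:
f(-11/2) = 1 * (-11/2)^2 + 11 * (-11/2) + 3
= 121/4 - 121/2 + 3
= -109/4 = -27.25

-27.25


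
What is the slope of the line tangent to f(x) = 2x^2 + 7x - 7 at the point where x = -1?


The slope of the tangent line equals f'(x) at the point.
f(x) = 2x^2 + 7x - 7
f'(x) = 4x + 7
At x = -1:
f'(-1) = 4 * (-1) + 7
= -4 + 7
= 3

3


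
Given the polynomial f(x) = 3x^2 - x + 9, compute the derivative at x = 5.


Differentiate term by term using power and sum rules:
f(x) = 3x^2 - x + 9
f'(x) = 6x - 1
Substitute x = 5:
f'(5) = 6 * 5 - 1
= 30 - 1
= 29

29


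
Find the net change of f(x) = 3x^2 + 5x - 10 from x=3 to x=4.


Net change = f(b) - f(a)
f(x) = 3x^2 + 5x - 10
Compute f(4):
f(4) = 3 * 4^2 + 5 * 4 - 10
= 48 + 20 - 10
= 58
Compute f(3):
f(3) = 3 * 3^2 + 5 * 3 - 10
= 27 + 15 - 10
= 32
Net change = 58 - 32 = 26

26


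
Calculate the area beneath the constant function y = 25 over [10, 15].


The area under a constant function y = 25 is a rectangle.
Width = 15 - 10 = 5
Height = 25
Area = width * height
= 5 * 25
= 125

125


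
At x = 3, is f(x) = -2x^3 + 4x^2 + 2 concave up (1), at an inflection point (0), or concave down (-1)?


Concavity is determined by the sign of f''(x).
f(x) = -2x^3 + 4x^2 + 2
f'(x) = -6x^2 + 8x
f''(x) = -12x + 8
f''(3) = -12 * 3 + 8
= -36 + 8
= -28
Since f''(3) < 0, the function is concave down (-1)

-1


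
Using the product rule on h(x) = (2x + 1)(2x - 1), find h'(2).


Let u(x) = 2x + 1 and v(x) = 2x - 1
u'(x) = 2
v'(x) = 2
Product rule: h'(x) = u'(x)*v(x) + u(x)*v'(x)
= 2 * (2x - 1) + (2x + 1) * 2
At x = 2:
u(2) = 2 * 2 + 1 = 5
v(2) = 2 * 2 - 1 = 3
h'(2) = 2 * 3 + 5 * 2
= 6 + 10
= 16

16


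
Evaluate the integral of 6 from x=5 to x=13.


The integral of a constant k over [a, b] equals k * (b - a).
integral from 5 to 13 of 6 dx
= 6 * (13 - 5)
= 6 * 8
= 48

48


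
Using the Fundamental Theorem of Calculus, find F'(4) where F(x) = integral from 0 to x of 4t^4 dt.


By the Fundamental Theorem of Calculus (Part 1):
If F(x) = integral from 0 to x of f(t) dt, then F'(x) = f(x)
Here f(t) = 4t^4
So F'(x) = 4x^4
Evaluate at x = 4:
F'(4) = 4 * 4^4
= 4 * 256
= 1024

1024


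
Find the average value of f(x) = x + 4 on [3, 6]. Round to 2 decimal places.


Average value = 1/(b-a) * integral from a to b of f(x) dx
First compute the integral of x + 4:
F(x) = (1/2)x^2 + 4x
F(6) = 1/2 * 36 + 4 * 6 = 42
F(3) = 1/2 * 9 + 4 * 3 = 33/2
Integral = 42 - 33/2 = 51/2
Average = (51/2) / (6 - 3) = (51/2) / 3
= 17/2 = 8.50

8.50


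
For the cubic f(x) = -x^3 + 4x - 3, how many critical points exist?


Find where f'(x) = 0:
f(x) = -x^3 + 4x - 3
f'(x) = -3x^2 + 4
This is a quadratic in x. Use the discriminant to count real roots.
Discriminant = (0)^2 - 4 * (-3) * 4
= 0 - (-48)
= 48
Since discriminant > 0, f'(x) = 0 has 2 real solutions.
Number of critical points: 2

2


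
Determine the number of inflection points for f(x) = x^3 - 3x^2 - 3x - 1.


Inflection points occur where f''(x) = 0 and concavity changes.
f(x) = x^3 - 3x^2 - 3x - 1
f'(x) = 3x^2 - 6x - 3
f''(x) = 6x - 6
Set f''(x) = 0:
6x - 6 = 0
x = 6 / 6 = 1
Since f''(x) is linear (degree 1), it changes sign at this point.
Therefore there is exactly 1 inflection point.

1


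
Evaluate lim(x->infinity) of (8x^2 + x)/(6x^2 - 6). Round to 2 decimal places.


For limits at infinity with equal-degree polynomials,
we compare leading coefficients.
Numerator leading term: 8x^2
Denominator leading term: 6x^2
Divide both by x^2:
lim = (8 + 1/x) / (6 - 6/x^2)
As x -> infinity, the 1/x and 1/x^2 terms vanish:
= 8/6 = 4/3 ≈ 1.33

1.33


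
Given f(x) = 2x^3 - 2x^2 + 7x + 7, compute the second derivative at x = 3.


First derivative:
f'(x) = 6x^2 - 4x + 7
Second derivative:
f''(x) = 12x - 4
Substitute x = 3:
f''(3) = 12 * 3 - 4
= 36 - 4
= 32

32


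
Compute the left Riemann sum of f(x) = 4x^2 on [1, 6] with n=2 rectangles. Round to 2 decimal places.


Left Riemann sum uses left endpoints of each subinterval.
Interval: [1, 6], n = 2
dx = (6 - 1) / 2 = 5/2
Left endpoints: [1, 7/2]
f values: [4, 49]
Sum = dx * (sum of f values)
= 5/2 * 53
= 265/2 = 132.50

132.50


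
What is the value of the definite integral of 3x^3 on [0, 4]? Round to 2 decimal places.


Find the antiderivative of 3x^3:
F(x) = 3/4 * x^4
Apply the Fundamental Theorem of Calculus:
F(4) - F(0)
= 3/4 * 4^4 - 3/4 * 0^4
= 3/4 * (256 - 0)
= 3/4 * 256
= 192 = 192.00

192.00


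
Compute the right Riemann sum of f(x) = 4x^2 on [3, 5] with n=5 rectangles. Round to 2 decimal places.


Right Riemann sum uses right endpoints of each subinterval.
Interval: [3, 5], n = 5
dx = (5 - 3) / 5 = 2/5
Right endpoints: [17/5, 19/5, 21/5, 23/5, 5]
f values: [1156/25, 1444/25, 1764/25, 2116/25, 100]
Sum = dx * (sum of f values)
= 2/5 * 1796/5
= 3592/25 = 143.68

143.68


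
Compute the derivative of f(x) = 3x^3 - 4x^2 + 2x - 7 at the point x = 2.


Differentiate f(x) = 3x^3 - 4x^2 + 2x - 7 term by term:
f'(x) = 9x^2 - 8x + 2
Substitute x = 2:
f'(2) = 9 * 2^2 - 8 * 2 + 2
= 36 - 16 + 2
= 22

22


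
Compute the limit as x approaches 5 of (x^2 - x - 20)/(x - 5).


Direct substitution gives 0/0, so we factor the numerator.
Factor: (x^2 - x - 20) = (x - 5)(x + 4)
Cancel the common factor (x - 5):
(x^2 - x - 20)/(x - 5) = (x + 4)
Now substitute x = 5:
= (5) - (-4) = 9

9


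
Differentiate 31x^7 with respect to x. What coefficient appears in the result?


We apply the power rule: d/dx [ax^n] = a*n * x^(n-1)
d/dx [31x^7]
= 31 * 7 * x^(7-1)
= 217x^6
The coefficient is 217

217


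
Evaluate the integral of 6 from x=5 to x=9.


The integral of a constant k over [a, b] equals k * (b - a).
integral from 5 to 9 of 6 dx
= 6 * (9 - 5)
= 6 * 4
= 24

24


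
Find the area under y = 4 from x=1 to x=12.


The area under a constant function y = 4 is a rectangle.
Width = 12 - 1 = 11
Height = 4
Area = width * height
= 11 * 4
= 44

44


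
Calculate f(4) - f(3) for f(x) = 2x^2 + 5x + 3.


Net change = f(b) - f(a)
f(x) = 2x^2 + 5x + 3
Compute f(4):
f(4) = 2 * 4^2 + 5 * 4 + 3
= 32 + 20 + 3
= 55
Compute f(3):
f(3) = 2 * 3^2 + 5 * 3 + 3
= 18 + 15 + 3
= 36
Net change = 55 - 36 = 19

19


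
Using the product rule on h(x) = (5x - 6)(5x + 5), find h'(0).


Let u(x) = 5x - 6 and v(x) = 5x + 5
u'(x) = 5
v'(x) = 5
Product rule: h'(x) = u'(x)*v(x) + u(x)*v'(x)
= 5 * (5x + 5) + (5x - 6) * 5
At x = 0:
u(0) = 5 * 0 - 6 = -6
v(0) = 5 * 0 + 5 = 5
h'(0) = 5 * 5 + (-6) * 5
= 25 - 30
= -5

-5


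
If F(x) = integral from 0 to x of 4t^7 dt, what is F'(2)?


By the Fundamental Theorem of Calculus (Part 1):
If F(x) = integral from 0 to x of f(t) dt, then F'(x) = f(x)
Here f(t) = 4t^7
So F'(x) = 4x^7
Evaluate at x = 2:
F'(2) = 4 * 2^7
= 4 * 128
= 512

512


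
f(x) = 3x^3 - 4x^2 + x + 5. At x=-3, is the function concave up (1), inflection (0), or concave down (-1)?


Concavity is determined by the sign of f''(x).
f(x) = 3x^3 - 4x^2 + x + 5
f'(x) = 9x^2 - 8x + 1
f''(x) = 18x - 8
f''(-3) = 18 * (-3) - 8
= -54 - 8
= -62
Since f''(-3) < 0, the function is concave down (-1)

-1


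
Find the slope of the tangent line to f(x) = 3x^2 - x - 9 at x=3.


The slope of the tangent line equals f'(x) at the point.
f(x) = 3x^2 - x - 9
f'(x) = 6x - 1
At x = 3:
f'(3) = 6 * 3 - 1
= 18 - 1
= 17

17


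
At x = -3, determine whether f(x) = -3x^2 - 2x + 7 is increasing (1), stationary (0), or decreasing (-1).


Compute f'(x) to determine behavior:
f'(x) = -6x - 2
f'(-3) = -6 * (-3) - 2
= 18 - 2
= 16
Since f'(-3) > 0, the function is increasing (1)

1


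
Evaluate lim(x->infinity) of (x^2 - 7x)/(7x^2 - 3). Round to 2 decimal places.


For limits at infinity with equal-degree polynomials,
we compare leading coefficients.
Numerator leading term: x^2
Denominator leading term: 7x^2
Divide both by x^2:
lim = (1 - 7/x) / (7 - 3/x^2)
As x -> infinity, the 1/x and 1/x^2 terms vanish:
= 1/7 ≈ 0.14

0.14


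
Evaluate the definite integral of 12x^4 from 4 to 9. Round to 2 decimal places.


Find the antiderivative of 12x^4:
F(x) = 12/5 * x^5
Apply the Fundamental Theorem of Calculus:
F(9) - F(4)
= 12/5 * 9^5 - 12/5 * 4^5
= 12/5 * (59049 - 1024)
= 12/5 * 58025
= 139260 = 139260.00

139260.00


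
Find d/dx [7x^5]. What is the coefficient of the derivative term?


We apply the power rule: d/dx [ax^n] = a*n * x^(n-1)
d/dx [7x^5]
= 7 * 5 * x^(5-1)
= 35x^4
The coefficient is 35

35


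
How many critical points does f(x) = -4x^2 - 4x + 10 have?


Find where f'(x) = 0:
f'(x) = -8x - 4
Set f'(x) = 0:
-8x - 4 = 0
x = 4 / (-8) = -1/2
This is a linear equation in x, so there is exactly one solution.
Number of critical points: 1

1


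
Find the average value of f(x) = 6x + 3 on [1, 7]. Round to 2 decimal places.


Average value = 1/(b-a) * integral from a to b of f(x) dx
First compute the integral of 6x + 3:
F(x) = 3x^2 + 3x
F(7) = 3 * 49 + 3 * 7 = 168
F(1) = 3 * 1 + 3 * 1 = 6
Integral = 168 - 6 = 162
Average = 162 / (7 - 1) = 162 / 6
= 27 = 27.00

27.00


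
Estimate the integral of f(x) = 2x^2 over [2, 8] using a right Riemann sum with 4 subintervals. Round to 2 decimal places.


Right Riemann sum uses right endpoints of each subinterval.
Interval: [2, 8], n = 4
dx = (8 - 2) / 4 = 3/2
Right endpoints: [7/2, 5, 13/2, 8]
f values: [49/2, 50, 169/2, 128]
Sum = dx * (sum of f values)
= 3/2 * 287
= 861/2 = 430.50

430.50


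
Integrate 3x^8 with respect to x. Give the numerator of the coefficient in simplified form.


Apply the power rule for integration:
integral of ax^n dx = a/(n+1) * x^(n+1) + C
integral of 3x^8 dx
= 3/9 * x^9 + C
= 1/3 * x^9 + C
The coefficient in lowest terms is 1/3, and its numerator is 1

1


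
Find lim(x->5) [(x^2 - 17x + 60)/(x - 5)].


Direct substitution gives 0/0, so we factor the numerator.
Factor: (x^2 - 17x + 60) = (x - 5)(x - 12)
Cancel the common factor (x - 5):
(x^2 - 17x + 60)/(x - 5) = (x - 12)
Now substitute x = 5:
= (5) - (12) = -7

-7


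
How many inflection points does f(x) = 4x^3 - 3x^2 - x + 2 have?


Inflection points occur where f''(x) = 0 and concavity changes.
f(x) = 4x^3 - 3x^2 - x + 2
f'(x) = 12x^2 - 6x - 1
f''(x) = 24x - 6
Set f''(x) = 0:
24x - 6 = 0
x = 6 / 24 = 1/4
Since f''(x) is linear (degree 1), it changes sign at this point.
Therefore there is exactly 1 inflection point.

1
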